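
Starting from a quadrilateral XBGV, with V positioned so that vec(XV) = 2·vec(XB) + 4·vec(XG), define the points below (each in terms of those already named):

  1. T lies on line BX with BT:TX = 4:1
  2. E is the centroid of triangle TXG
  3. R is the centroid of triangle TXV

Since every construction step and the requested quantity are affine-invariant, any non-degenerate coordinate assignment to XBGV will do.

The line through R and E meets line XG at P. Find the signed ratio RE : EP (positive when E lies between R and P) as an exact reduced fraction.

RE:EP = 10

Work in coordinates with X = (0, 0), B = (1, 0), G = (0, 1), V = (2, 4).
1. T lies on line BX with BT:TX = 4:1 ⇒ T = (1/5, 0)
2. E is the centroid of triangle TXG ⇒ E = (1/15, 1/3)
3. R is the centroid of triangle TXV ⇒ R = (11/15, 4/3)
line RE meets XG at P = (0, 7/30)
E = R + t·(P−R) with t = 10/11, so RE:EP = 10/11:1/11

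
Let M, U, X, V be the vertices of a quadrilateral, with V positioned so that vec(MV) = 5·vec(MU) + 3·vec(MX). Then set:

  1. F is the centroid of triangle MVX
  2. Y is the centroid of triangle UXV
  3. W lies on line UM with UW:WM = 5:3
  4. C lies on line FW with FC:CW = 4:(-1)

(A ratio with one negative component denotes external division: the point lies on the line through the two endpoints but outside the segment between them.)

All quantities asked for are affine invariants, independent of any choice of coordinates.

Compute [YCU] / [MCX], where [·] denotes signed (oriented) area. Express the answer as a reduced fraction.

[YCU]:[MCX] = -52/3

Assign M = (0, 0), U = (1, 0), X = (0, 1), V = (5, 3) — the answer is frame-independent, so this choice is without loss of generality.
1. F is the centroid of triangle MVX ⇒ F = (5/3, 4/3)
2. Y is the centroid of triangle UXV ⇒ Y = (2, 4/3)
3. W lies on line UM with UW:WM = 5:3 ⇒ W = (3/8, 0)
4. C lies on line FW with FC:CW = 4:(-1) ⇒ C = (-1/18, -4/9)
2·[YCU] = 26/27, 2·[MCX] = -1/18
[YCU]:[MCX] = 26/27:-1/18 = -52/3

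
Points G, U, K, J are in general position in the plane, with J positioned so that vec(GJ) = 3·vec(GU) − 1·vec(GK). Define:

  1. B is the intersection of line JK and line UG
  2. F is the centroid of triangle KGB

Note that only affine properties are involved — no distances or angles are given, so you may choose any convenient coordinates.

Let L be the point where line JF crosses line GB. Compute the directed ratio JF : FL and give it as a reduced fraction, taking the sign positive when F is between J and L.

Choose coordinates G = (0, 0), U = (1, 0), K = (0, 1), J = (3, -1).
1. B is the intersection of line JK and line UG ⇒ B = (3/2, 0)
2. F is the centroid of triangle KGB ⇒ F = (1/2, 1/3)
line JF meets GB at L = (9/8, 0)
F = J + t·(L−J) with t = 4/3, so JF:FL = 4/3:-1/3

JF:FL = -4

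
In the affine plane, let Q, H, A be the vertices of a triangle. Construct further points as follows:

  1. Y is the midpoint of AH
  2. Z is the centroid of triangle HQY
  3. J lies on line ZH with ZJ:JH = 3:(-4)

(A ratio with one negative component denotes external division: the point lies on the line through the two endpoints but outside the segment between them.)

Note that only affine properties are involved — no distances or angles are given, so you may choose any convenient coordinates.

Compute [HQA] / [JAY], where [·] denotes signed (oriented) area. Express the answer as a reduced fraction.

Work in coordinates with Q = (0, 0), H = (1, 0), A = (0, 1).
1. Y is the midpoint of AH ⇒ Y = (1/2, 1/2)
2. Z is the centroid of triangle HQY ⇒ Z = (1/2, 1/6)
3. J lies on line ZH with ZJ:JH = 3:(-4) ⇒ J = (-1, 2/3)
2·[HQA] = -1, 2·[JAY] = -2/3
[HQA]:[JAY] = -1:-2/3 = 3/2

[HQA]:[JAY] = 3/2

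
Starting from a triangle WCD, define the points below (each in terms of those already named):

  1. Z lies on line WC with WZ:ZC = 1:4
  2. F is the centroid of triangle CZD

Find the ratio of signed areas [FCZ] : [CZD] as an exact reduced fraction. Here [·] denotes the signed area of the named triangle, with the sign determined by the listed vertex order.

[FCZ]:[CZD] = 1/3

Work in coordinates with W = (0, 0), C = (1, 0), D = (0, 1).
1. Z lies on line WC with WZ:ZC = 1:4 ⇒ Z = (1/5, 0)
2. F is the centroid of triangle CZD ⇒ F = (2/5, 1/3)
2·[FCZ] = -4/15, 2·[CZD] = -4/5
[FCZ]:[CZD] = -4/15:-4/5 = 1/3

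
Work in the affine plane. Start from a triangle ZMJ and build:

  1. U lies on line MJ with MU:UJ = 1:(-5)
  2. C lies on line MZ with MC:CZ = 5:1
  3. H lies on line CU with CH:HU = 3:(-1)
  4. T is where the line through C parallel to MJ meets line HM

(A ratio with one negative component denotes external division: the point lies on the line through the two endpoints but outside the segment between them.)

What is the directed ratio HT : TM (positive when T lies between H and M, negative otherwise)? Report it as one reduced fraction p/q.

HT:TM = -3/2

Assign Z = (0, 0), M = (1, 0), J = (0, 1) — the answer is frame-independent, so this choice is without loss of generality.
1. U lies on line MJ with MU:UJ = 1:(-5) ⇒ U = (5/4, -1/4)
2. C lies on line MZ with MC:CZ = 5:1 ⇒ C = (1/6, 0)
3. H lies on line CU with CH:HU = 3:(-1) ⇒ H = (43/24, -3/8)
4. T is where the line through C parallel to MJ meets line HM ⇒ T = (-7/12, 3/4)
T = H + t·(M−H) with t = 3, so HT:TM = t:(1−t) = 3:-2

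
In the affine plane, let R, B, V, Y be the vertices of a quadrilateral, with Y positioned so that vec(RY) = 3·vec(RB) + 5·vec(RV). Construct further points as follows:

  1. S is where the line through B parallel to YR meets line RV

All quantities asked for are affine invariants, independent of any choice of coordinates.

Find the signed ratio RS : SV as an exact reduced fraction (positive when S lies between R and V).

Choose coordinates R = (0, 0), B = (1, 0), V = (0, 1), Y = (3, 5).
1. S is where the line through B parallel to YR meets line RV ⇒ S = (0, -5/3)
S = R + t·(V−R) with t = -5/3, so RS:SV = t:(1−t) = -5/3:8/3

RS:SV = -5/8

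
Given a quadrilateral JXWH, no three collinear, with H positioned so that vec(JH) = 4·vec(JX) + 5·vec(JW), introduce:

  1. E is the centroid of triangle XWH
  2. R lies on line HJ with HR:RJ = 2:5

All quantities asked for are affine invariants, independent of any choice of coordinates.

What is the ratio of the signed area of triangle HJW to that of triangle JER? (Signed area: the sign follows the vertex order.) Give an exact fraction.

[HJW]:[JER] = -84/5

Assign J = (0, 0), X = (1, 0), W = (0, 1), H = (4, 5) — the answer is frame-independent, so this choice is without loss of generality.
1. E is the centroid of triangle XWH ⇒ E = (5/3, 2)
2. R lies on line HJ with HR:RJ = 2:5 ⇒ R = (20/7, 25/7)
2·[HJW] = -4, 2·[JER] = 5/21
[HJW]:[JER] = -4:5/21 = -84/5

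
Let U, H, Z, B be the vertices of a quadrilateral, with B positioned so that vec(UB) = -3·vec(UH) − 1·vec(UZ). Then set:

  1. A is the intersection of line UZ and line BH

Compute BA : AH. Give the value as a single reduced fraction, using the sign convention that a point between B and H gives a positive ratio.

Set U = (0, 0), H = (1, 0), Z = (0, 1), B = (-3, -1); any affine frame gives the same invariant.
1. A is the intersection of line UZ and line BH ⇒ A = (0, -1/4)
A = B + t·(H−B) with t = 3/4, so BA:AH = t:(1−t) = 3/4:1/4

BA:AH = 3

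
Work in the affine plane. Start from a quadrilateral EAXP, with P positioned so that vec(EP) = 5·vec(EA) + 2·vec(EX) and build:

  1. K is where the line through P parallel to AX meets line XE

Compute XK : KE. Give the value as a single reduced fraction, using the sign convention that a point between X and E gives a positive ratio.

Assign E = (0, 0), A = (1, 0), X = (0, 1), P = (5, 2) — the answer is frame-independent, so this choice is without loss of generality.
1. K is where the line through P parallel to AX meets line XE ⇒ K = (0, 7)
K = X + t·(E−X) with t = -6, so XK:KE = t:(1−t) = -6:7

XK:KE = -6/7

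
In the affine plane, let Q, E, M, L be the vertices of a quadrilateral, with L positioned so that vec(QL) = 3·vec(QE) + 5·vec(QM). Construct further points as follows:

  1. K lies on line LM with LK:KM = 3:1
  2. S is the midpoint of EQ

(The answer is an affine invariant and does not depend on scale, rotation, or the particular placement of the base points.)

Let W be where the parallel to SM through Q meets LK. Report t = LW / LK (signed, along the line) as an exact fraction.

Assign Q = (0, 0), E = (1, 0), M = (0, 1), L = (3, 5) — the answer is frame-independent, so this choice is without loss of generality.
1. K lies on line LM with LK:KM = 3:1 ⇒ K = (3/4, 2)
2. S is the midpoint of EQ ⇒ S = (1/2, 0)
through Q parallel to SM: direction (-1/2, 1); meets LK at W = (-3/10, 3/5)
W = L + t·(K−L) with t = 22/15

t = 22/15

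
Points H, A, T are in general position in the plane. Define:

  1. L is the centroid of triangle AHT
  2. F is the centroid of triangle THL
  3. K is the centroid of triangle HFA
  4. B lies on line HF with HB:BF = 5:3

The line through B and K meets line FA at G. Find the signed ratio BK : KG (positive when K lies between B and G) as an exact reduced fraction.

BK:KG = 1/8

Assign H = (0, 0), A = (1, 0), T = (0, 1) — the answer is frame-independent, so this choice is without loss of generality.
1. L is the centroid of triangle AHT ⇒ L = (1/3, 1/3)
2. F is the centroid of triangle THL ⇒ F = (1/9, 4/9)
3. K is the centroid of triangle HFA ⇒ K = (10/27, 4/27)
4. B lies on line HF with HB:BF = 5:3 ⇒ B = (5/72, 5/18)
line BK meets FA at G = (25/9, -8/9)
K = B + t·(G−B) with t = 1/9, so BK:KG = 1/9:8/9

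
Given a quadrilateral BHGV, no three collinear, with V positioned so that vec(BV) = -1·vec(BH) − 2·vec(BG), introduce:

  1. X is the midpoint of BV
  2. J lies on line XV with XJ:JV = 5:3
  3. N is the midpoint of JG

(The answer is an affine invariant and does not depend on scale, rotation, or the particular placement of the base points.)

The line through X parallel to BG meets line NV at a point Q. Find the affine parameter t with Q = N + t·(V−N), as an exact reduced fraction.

t = 3/19

Assign B = (0, 0), H = (1, 0), G = (0, 1), V = (-1, -2) — the answer is frame-independent, so this choice is without loss of generality.
1. X is the midpoint of BV ⇒ X = (-1/2, -1)
2. J lies on line XV with XJ:JV = 5:3 ⇒ J = (-13/16, -13/8)
3. N is the midpoint of JG ⇒ N = (-13/32, -5/16)
through X parallel to BG: direction (0, 1); meets NV at Q = (-1/2, -11/19)
Q = N + t·(V−N) with t = 3/19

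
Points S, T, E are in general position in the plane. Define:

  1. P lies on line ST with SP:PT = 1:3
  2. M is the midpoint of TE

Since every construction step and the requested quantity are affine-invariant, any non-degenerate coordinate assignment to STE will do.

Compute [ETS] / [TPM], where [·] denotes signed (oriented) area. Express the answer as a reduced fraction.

Choose coordinates S = (0, 0), T = (1, 0), E = (0, 1).
1. P lies on line ST with SP:PT = 1:3 ⇒ P = (1/4, 0)
2. M is the midpoint of TE ⇒ M = (1/2, 1/2)
2·[ETS] = -1, 2·[TPM] = -3/8
[ETS]:[TPM] = -1:-3/8 = 8/3

[ETS]:[TPM] = 8/3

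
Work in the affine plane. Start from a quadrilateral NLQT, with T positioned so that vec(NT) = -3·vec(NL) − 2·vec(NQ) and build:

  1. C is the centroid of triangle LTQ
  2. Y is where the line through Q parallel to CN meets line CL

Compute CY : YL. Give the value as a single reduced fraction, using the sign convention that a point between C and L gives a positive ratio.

CY:YL = -2/3

Choose coordinates N = (0, 0), L = (1, 0), Q = (0, 1), T = (-3, -2).
1. C is the centroid of triangle LTQ ⇒ C = (-2/3, -1/3)
2. Y is where the line through Q parallel to CN meets line CL ⇒ Y = (-4, -1)
Y = C + t·(L−C) with t = -2, so CY:YL = t:(1−t) = -2:3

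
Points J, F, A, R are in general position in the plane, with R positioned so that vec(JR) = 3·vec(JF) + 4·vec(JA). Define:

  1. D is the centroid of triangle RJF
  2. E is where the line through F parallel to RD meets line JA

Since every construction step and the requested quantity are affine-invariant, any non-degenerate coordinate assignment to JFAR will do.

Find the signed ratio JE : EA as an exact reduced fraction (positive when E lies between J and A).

Choose coordinates J = (0, 0), F = (1, 0), A = (0, 1), R = (3, 4).
1. D is the centroid of triangle RJF ⇒ D = (4/3, 4/3)
2. E is where the line through F parallel to RD meets line JA ⇒ E = (0, -8/5)
E = J + t·(A−J) with t = -8/5, so JE:EA = t:(1−t) = -8/5:13/5

JE:EA = -8/13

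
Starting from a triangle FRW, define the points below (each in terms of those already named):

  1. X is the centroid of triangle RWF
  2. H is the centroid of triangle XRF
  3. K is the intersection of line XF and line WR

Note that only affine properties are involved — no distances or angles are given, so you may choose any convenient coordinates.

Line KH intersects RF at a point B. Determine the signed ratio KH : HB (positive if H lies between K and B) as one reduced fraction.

KH:HB = 7/2

Work in coordinates with F = (0, 0), R = (1, 0), W = (0, 1).
1. X is the centroid of triangle RWF ⇒ X = (1/3, 1/3)
2. H is the centroid of triangle XRF ⇒ H = (4/9, 1/9)
3. K is the intersection of line XF and line WR ⇒ K = (1/2, 1/2)
line KH meets RF at B = (3/7, 0)
H = K + t·(B−K) with t = 7/9, so KH:HB = 7/9:2/9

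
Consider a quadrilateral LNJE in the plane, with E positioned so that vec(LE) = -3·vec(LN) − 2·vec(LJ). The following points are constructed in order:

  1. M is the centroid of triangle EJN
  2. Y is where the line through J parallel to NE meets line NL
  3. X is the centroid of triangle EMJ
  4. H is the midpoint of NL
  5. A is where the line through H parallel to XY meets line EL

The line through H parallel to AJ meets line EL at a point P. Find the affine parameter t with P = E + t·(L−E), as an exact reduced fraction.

Assign L = (0, 0), N = (1, 0), J = (0, 1), E = (-3, -2) — the answer is frame-independent, so this choice is without loss of generality.
1. M is the centroid of triangle EJN ⇒ M = (-2/3, -1/3)
2. Y is where the line through J parallel to NE meets line NL ⇒ Y = (-2, 0)
3. X is the centroid of triangle EMJ ⇒ X = (-11/9, -4/9)
4. H is the midpoint of NL ⇒ H = (1/2, 0)
5. A is where the line through H parallel to XY meets line EL ⇒ A = (3/13, 2/13)
through H parallel to AJ: direction (-3/13, 11/13); meets EL at P = (11/26, 11/39)
P = E + t·(L−E) with t = 89/78

t = 89/78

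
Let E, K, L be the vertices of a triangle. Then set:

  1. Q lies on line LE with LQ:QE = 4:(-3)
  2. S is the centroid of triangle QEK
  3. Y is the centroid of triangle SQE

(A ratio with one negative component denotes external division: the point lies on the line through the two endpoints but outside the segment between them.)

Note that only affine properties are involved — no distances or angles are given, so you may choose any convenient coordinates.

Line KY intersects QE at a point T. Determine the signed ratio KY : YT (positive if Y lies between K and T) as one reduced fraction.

Work in coordinates with E = (0, 0), K = (1, 0), L = (0, 1).
1. Q lies on line LE with LQ:QE = 4:(-3) ⇒ Q = (0, -3)
2. S is the centroid of triangle QEK ⇒ S = (1/3, -1)
3. Y is the centroid of triangle SQE ⇒ Y = (1/9, -4/3)
line KY meets QE at T = (0, -3/2)
Y = K + t·(T−K) with t = 8/9, so KY:YT = 8/9:1/9

KY:YT = 8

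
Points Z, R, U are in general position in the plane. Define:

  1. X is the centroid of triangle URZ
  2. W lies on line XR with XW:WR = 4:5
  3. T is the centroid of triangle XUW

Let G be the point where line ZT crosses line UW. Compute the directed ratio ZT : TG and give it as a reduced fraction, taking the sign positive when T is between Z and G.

ZT:TG = 47/4

Assign Z = (0, 0), R = (1, 0), U = (0, 1) — the answer is frame-independent, so this choice is without loss of generality.
1. X is the centroid of triangle URZ ⇒ X = (1/3, 1/3)
2. W lies on line XR with XW:WR = 4:5 ⇒ W = (17/27, 5/27)
3. T is the centroid of triangle XUW ⇒ T = (26/81, 41/81)
line ZT meets UW at G = (442/1269, 697/1269)
T = Z + t·(G−Z) with t = 47/51, so ZT:TG = 47/51:4/51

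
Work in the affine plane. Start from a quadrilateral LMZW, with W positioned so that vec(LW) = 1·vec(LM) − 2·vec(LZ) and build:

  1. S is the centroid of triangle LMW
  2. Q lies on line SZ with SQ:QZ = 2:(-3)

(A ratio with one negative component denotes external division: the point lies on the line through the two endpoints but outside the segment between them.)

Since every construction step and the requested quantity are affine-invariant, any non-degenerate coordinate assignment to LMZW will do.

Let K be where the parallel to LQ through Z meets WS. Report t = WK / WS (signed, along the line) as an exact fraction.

t = 3/2

Work in coordinates with L = (0, 0), M = (1, 0), Z = (0, 1), W = (1, -2).
1. S is the centroid of triangle LMW ⇒ S = (2/3, -2/3)
2. Q lies on line SZ with SQ:QZ = 2:(-3) ⇒ Q = (2, -4)
through Z parallel to LQ: direction (2, -4); meets WS at K = (1/2, 0)
K = W + t·(S−W) with t = 3/2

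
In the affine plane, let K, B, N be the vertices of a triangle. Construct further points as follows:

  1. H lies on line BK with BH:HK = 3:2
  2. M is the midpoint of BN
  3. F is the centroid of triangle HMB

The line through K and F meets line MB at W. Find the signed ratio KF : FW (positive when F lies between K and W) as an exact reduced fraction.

Set K = (0, 0), B = (1, 0), N = (0, 1); any affine frame gives the same invariant.
1. H lies on line BK with BH:HK = 3:2 ⇒ H = (2/5, 0)
2. M is the midpoint of BN ⇒ M = (1/2, 1/2)
3. F is the centroid of triangle HMB ⇒ F = (19/30, 1/6)
line KF meets MB at W = (19/24, 5/24)
F = K + t·(W−K) with t = 4/5, so KF:FW = 4/5:1/5

KF:FW = 4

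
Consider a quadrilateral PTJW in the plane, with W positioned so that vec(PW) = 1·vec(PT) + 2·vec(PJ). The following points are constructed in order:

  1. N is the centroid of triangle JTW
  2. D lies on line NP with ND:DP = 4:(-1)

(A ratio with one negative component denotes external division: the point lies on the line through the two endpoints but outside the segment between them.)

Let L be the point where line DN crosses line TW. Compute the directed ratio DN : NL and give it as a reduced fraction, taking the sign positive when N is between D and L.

Set P = (0, 0), T = (1, 0), J = (0, 1), W = (1, 2); any affine frame gives the same invariant.
1. N is the centroid of triangle JTW ⇒ N = (2/3, 1)
2. D lies on line NP with ND:DP = 4:(-1) ⇒ D = (-2/9, -1/3)
line DN meets TW at L = (1, 3/2)
N = D + t·(L−D) with t = 8/11, so DN:NL = 8/11:3/11

DN:NL = 8/3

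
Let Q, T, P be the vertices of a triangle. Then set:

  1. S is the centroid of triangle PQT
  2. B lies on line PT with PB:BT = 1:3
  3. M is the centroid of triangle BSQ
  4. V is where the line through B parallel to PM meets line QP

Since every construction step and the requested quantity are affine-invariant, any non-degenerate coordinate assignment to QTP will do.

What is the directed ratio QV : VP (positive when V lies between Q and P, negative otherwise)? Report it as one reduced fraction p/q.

Set Q = (0, 0), T = (1, 0), P = (0, 1); any affine frame gives the same invariant.
1. S is the centroid of triangle PQT ⇒ S = (1/3, 1/3)
2. B lies on line PT with PB:BT = 1:3 ⇒ B = (1/4, 3/4)
3. M is the centroid of triangle BSQ ⇒ M = (7/36, 13/36)
4. V is where the line through B parallel to PM meets line QP ⇒ V = (0, 11/7)
V = Q + t·(P−Q) with t = 11/7, so QV:VP = t:(1−t) = 11/7:-4/7

QV:VP = -11/4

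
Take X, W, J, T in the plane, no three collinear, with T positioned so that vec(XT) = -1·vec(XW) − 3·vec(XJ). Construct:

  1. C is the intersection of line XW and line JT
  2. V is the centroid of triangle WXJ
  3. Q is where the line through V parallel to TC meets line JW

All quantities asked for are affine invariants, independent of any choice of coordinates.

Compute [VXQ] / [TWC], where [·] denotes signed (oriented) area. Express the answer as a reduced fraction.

Work in coordinates with X = (0, 0), W = (1, 0), J = (0, 1), T = (-1, -3).
1. C is the intersection of line XW and line JT ⇒ C = (-1/4, 0)
2. V is the centroid of triangle WXJ ⇒ V = (1/3, 1/3)
3. Q is where the line through V parallel to TC meets line JW ⇒ Q = (2/5, 3/5)
2·[VXQ] = -1/15, 2·[TWC] = 15/4
[VXQ]:[TWC] = -1/15:15/4 = -4/225

[VXQ]:[TWC] = -4/225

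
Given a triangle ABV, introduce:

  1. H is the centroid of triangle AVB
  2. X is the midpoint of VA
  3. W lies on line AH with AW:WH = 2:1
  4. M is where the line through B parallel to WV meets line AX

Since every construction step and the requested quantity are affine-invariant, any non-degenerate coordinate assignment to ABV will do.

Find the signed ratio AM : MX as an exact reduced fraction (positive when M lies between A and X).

AM:MX = -7/6

Work in coordinates with A = (0, 0), B = (1, 0), V = (0, 1).
1. H is the centroid of triangle AVB ⇒ H = (1/3, 1/3)
2. X is the midpoint of VA ⇒ X = (0, 1/2)
3. W lies on line AH with AW:WH = 2:1 ⇒ W = (2/9, 2/9)
4. M is where the line through B parallel to WV meets line AX ⇒ M = (0, 7/2)
M = A + t·(X−A) with t = 7, so AM:MX = t:(1−t) = 7:-6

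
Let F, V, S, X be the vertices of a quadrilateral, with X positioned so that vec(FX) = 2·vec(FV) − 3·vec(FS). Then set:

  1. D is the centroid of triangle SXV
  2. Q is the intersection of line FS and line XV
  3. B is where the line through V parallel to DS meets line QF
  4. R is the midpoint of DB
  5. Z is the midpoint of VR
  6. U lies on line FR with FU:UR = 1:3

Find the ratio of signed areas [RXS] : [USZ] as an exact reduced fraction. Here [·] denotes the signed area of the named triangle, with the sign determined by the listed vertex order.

Assign F = (0, 0), V = (1, 0), S = (0, 1), X = (2, -3) — the answer is frame-independent, so this choice is without loss of generality.
1. D is the centroid of triangle SXV ⇒ D = (1, -2/3)
2. Q is the intersection of line FS and line XV ⇒ Q = (0, 3)
3. B is where the line through V parallel to DS meets line QF ⇒ B = (0, 5/3)
4. R is the midpoint of DB ⇒ R = (1/2, 1/2)
5. Z is the midpoint of VR ⇒ Z = (3/4, 1/4)
6. U lies on line FR with FU:UR = 1:3 ⇒ U = (1/8, 1/8)
2·[RXS] = -1, 2·[USZ] = -9/16
[RXS]:[USZ] = -1:-9/16 = 16/9

[RXS]:[USZ] = 16/9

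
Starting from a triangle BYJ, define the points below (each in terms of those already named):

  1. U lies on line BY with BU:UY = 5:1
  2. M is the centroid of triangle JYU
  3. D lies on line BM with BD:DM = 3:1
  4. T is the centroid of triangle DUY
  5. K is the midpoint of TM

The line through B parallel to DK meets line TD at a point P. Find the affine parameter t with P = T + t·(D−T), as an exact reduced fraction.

Assign B = (0, 0), Y = (1, 0), J = (0, 1) — the answer is frame-independent, so this choice is without loss of generality.
1. U lies on line BY with BU:UY = 5:1 ⇒ U = (5/6, 0)
2. M is the centroid of triangle JYU ⇒ M = (11/18, 1/3)
3. D lies on line BM with BD:DM = 3:1 ⇒ D = (11/24, 1/4)
4. T is the centroid of triangle DUY ⇒ T = (55/72, 1/12)
5. K is the midpoint of TM ⇒ K = (11/16, 5/24)
through B parallel to DK: direction (11/48, -1/24); meets TD at P = (11/8, -1/4)
P = T + t·(D−T) with t = -2

t = -2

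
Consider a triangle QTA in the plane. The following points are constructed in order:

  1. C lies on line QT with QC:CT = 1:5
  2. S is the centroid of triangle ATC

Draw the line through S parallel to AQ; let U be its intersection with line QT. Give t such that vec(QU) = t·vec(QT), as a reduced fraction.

Set Q = (0, 0), T = (1, 0), A = (0, 1); any affine frame gives the same invariant.
1. C lies on line QT with QC:CT = 1:5 ⇒ C = (1/6, 0)
2. S is the centroid of triangle ATC ⇒ S = (7/18, 1/3)
through S parallel to AQ: direction (0, -1); meets QT at U = (7/18, 0)
U = Q + t·(T−Q) with t = 7/18

t = 7/18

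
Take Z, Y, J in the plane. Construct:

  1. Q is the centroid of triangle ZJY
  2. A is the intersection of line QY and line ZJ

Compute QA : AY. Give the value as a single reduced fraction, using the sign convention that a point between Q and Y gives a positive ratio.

QA:AY = -1/3

Assign Z = (0, 0), Y = (1, 0), J = (0, 1) — the answer is frame-independent, so this choice is without loss of generality.
1. Q is the centroid of triangle ZJY ⇒ Q = (1/3, 1/3)
2. A is the intersection of line QY and line ZJ ⇒ A = (0, 1/2)
A = Q + t·(Y−Q) with t = -1/2, so QA:AY = t:(1−t) = -1/2:3/2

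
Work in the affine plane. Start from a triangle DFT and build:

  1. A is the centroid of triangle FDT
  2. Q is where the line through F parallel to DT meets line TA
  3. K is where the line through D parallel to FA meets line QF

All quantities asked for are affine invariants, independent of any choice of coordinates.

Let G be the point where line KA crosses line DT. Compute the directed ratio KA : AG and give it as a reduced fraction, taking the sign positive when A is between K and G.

KA:AG = 2

Set D = (0, 0), F = (1, 0), T = (0, 1); any affine frame gives the same invariant.
1. A is the centroid of triangle FDT ⇒ A = (1/3, 1/3)
2. Q is where the line through F parallel to DT meets line TA ⇒ Q = (1, -1)
3. K is where the line through D parallel to FA meets line QF ⇒ K = (1, -1/2)
line KA meets DT at G = (0, 3/4)
A = K + t·(G−K) with t = 2/3, so KA:AG = 2/3:1/3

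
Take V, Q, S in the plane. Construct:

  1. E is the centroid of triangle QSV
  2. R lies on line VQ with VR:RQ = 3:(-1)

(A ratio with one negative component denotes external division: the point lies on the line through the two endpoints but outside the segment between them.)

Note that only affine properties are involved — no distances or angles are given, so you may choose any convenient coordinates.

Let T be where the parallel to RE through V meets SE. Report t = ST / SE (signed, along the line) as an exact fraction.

t = 7/4

Work in coordinates with V = (0, 0), Q = (1, 0), S = (0, 1).
1. E is the centroid of triangle QSV ⇒ E = (1/3, 1/3)
2. R lies on line VQ with VR:RQ = 3:(-1) ⇒ R = (3/2, 0)
through V parallel to RE: direction (-7/6, 1/3); meets SE at T = (7/12, -1/6)
T = S + t·(E−S) with t = 7/4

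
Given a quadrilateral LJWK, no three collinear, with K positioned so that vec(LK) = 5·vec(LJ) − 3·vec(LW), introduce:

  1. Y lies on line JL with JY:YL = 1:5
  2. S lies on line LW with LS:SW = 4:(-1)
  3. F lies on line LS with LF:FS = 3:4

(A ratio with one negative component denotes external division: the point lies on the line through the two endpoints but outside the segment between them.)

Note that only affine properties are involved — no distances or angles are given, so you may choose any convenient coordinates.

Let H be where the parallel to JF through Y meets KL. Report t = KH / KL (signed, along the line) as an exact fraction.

Set L = (0, 0), J = (1, 0), W = (0, 1), K = (5, -3); any affine frame gives the same invariant.
1. Y lies on line JL with JY:YL = 1:5 ⇒ Y = (5/6, 0)
2. S lies on line LW with LS:SW = 4:(-1) ⇒ S = (0, 4/3)
3. F lies on line LS with LF:FS = 3:4 ⇒ F = (0, 4/7)
through Y parallel to JF: direction (-1, 4/7); meets KL at H = (-50/3, 10)
H = K + t·(L−K) with t = 13/3

t = 13/3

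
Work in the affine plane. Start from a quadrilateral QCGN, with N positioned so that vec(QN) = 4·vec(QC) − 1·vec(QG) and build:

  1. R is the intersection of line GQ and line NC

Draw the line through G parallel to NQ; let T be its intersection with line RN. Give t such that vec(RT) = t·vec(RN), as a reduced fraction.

Choose coordinates Q = (0, 0), C = (1, 0), G = (0, 1), N = (4, -1).
1. R is the intersection of line GQ and line NC ⇒ R = (0, 1/3)
through G parallel to NQ: direction (-4, 1); meets RN at T = (-8, 3)
T = R + t·(N−R) with t = -2

t = -2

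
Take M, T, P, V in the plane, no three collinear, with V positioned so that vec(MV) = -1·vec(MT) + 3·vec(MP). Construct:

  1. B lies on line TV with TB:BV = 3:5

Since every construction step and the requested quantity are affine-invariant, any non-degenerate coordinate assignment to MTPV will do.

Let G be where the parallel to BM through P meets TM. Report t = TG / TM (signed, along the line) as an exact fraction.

t = 11/9

Choose coordinates M = (0, 0), T = (1, 0), P = (0, 1), V = (-1, 3).
1. B lies on line TV with TB:BV = 3:5 ⇒ B = (1/4, 9/8)
through P parallel to BM: direction (-1/4, -9/8); meets TM at G = (-2/9, 0)
G = T + t·(M−T) with t = 11/9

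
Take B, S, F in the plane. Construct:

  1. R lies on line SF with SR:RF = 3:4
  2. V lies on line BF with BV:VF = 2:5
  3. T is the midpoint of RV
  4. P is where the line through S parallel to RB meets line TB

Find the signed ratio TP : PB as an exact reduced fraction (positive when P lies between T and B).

Set B = (0, 0), S = (1, 0), F = (0, 1); any affine frame gives the same invariant.
1. R lies on line SF with SR:RF = 3:4 ⇒ R = (4/7, 3/7)
2. V lies on line BF with BV:VF = 2:5 ⇒ V = (0, 2/7)
3. T is the midpoint of RV ⇒ T = (2/7, 5/14)
4. P is where the line through S parallel to RB meets line TB ⇒ P = (-3/2, -15/8)
P = T + t·(B−T) with t = 25/4, so TP:PB = t:(1−t) = 25/4:-21/4

TP:PB = -25/21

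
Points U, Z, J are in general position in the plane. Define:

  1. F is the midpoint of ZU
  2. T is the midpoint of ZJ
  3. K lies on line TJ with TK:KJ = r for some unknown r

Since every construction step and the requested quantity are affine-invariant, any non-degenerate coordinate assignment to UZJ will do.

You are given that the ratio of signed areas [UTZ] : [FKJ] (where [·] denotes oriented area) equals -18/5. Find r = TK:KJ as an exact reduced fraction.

Assign U = (0, 0), Z = (1, 0), J = (0, 1) — the answer is frame-independent, so this choice is without loss of generality.
1. F is the midpoint of ZU ⇒ F = (1/2, 0)
2. T is the midpoint of ZJ ⇒ T = (1/2, 1/2)
3. With TK:KJ = r, write λ = r/(r+1) so K = T + λ·(J−T); K is affine-linear in λ
Every point depending on K is an affine combination of K and λ-independent points, so each such coordinate is linear in λ; the λ² term in each signed area is a multiple of (J−T)×(J−T) = 0, so 2·[UTZ] and 2·[FKJ] are each linear in λ. Evaluating at λ=0 and λ=1:
  2·[UTZ] = -1/2,   2·[FKJ] = -1/4·λ + 1/4
So [UTZ]:[FKJ] = (-1/2) / (-1/4·λ + 1/4). Setting this equal to -18/5:
  -1/2 = -18/5·(-1/4·λ + 1/4)  ⇒  λ = 4/9
Then r = λ/(1−λ) = (4/9)/(5/9) = 4/5. Check: with r = 4/5, K = (5/18, 13/18) and [UTZ]:[FKJ] = -18/5 as required.

r = 4/5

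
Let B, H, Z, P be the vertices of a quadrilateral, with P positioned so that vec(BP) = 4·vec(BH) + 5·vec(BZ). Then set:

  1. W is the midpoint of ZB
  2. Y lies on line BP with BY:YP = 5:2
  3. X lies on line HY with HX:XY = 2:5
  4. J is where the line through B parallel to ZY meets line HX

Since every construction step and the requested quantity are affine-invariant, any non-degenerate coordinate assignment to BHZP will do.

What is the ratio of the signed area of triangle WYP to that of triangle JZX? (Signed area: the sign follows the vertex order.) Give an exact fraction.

Set B = (0, 0), H = (1, 0), Z = (0, 1), P = (4, 5); any affine frame gives the same invariant.
1. W is the midpoint of ZB ⇒ W = (0, 1/2)
2. Y lies on line BP with BY:YP = 5:2 ⇒ Y = (20/7, 25/7)
3. X lies on line HY with HX:XY = 2:5 ⇒ X = (75/49, 50/49)
4. J is where the line through B parallel to ZY meets line HX ⇒ J = (250/133, 225/133)
2·[WYP] = 4/7, 2·[JZX] = 50/49
[WYP]:[JZX] = 4/7:50/49 = 14/25

[WYP]:[JZX] = 14/25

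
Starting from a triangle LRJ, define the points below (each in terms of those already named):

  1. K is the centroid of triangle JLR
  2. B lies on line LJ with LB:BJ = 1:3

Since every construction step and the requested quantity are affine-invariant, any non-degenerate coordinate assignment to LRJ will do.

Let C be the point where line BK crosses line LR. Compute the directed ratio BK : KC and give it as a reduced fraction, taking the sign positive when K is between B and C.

BK:KC = -1/4

Choose coordinates L = (0, 0), R = (1, 0), J = (0, 1).
1. K is the centroid of triangle JLR ⇒ K = (1/3, 1/3)
2. B lies on line LJ with LB:BJ = 1:3 ⇒ B = (0, 1/4)
line BK meets LR at C = (-1, 0)
K = B + t·(C−B) with t = -1/3, so BK:KC = -1/3:4/3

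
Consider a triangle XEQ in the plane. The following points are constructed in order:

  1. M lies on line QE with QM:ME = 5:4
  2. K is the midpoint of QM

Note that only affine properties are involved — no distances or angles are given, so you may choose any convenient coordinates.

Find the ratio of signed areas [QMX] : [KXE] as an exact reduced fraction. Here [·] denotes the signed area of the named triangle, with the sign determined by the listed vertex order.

Work in coordinates with X = (0, 0), E = (1, 0), Q = (0, 1).
1. M lies on line QE with QM:ME = 5:4 ⇒ M = (5/9, 4/9)
2. K is the midpoint of QM ⇒ K = (5/18, 13/18)
2·[QMX] = -5/9, 2·[KXE] = 13/18
[QMX]:[KXE] = -5/9:13/18 = -10/13

[QMX]:[KXE] = -10/13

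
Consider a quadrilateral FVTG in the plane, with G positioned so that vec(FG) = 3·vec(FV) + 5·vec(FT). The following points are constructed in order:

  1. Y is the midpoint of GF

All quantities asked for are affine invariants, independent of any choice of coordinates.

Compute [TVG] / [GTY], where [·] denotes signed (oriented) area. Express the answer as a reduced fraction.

Set F = (0, 0), V = (1, 0), T = (0, 1), G = (3, 5); any affine frame gives the same invariant.
1. Y is the midpoint of GF ⇒ Y = (3/2, 5/2)
2·[TVG] = 7, 2·[GTY] = 3/2
[TVG]:[GTY] = 7:3/2 = 14/3

[TVG]:[GTY] = 14/3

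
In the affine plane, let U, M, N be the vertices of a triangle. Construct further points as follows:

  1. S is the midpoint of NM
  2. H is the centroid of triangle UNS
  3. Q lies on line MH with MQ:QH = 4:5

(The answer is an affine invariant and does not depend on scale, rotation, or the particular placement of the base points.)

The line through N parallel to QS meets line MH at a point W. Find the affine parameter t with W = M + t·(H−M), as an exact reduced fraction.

Assign U = (0, 0), M = (1, 0), N = (0, 1) — the answer is frame-independent, so this choice is without loss of generality.
1. S is the midpoint of NM ⇒ S = (1/2, 1/2)
2. H is the centroid of triangle UNS ⇒ H = (1/6, 1/2)
3. Q lies on line MH with MQ:QH = 4:5 ⇒ Q = (17/27, 2/9)
through N parallel to QS: direction (-7/54, 5/18); meets MH at W = (7/27, 4/9)
W = M + t·(H−M) with t = 8/9

t = 8/9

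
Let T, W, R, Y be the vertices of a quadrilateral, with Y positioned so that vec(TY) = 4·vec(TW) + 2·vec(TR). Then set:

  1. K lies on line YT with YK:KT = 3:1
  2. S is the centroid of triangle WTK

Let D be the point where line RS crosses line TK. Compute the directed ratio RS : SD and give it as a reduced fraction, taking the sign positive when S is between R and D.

RS:SD = -7

Work in coordinates with T = (0, 0), W = (1, 0), R = (0, 1), Y = (4, 2).
1. K lies on line YT with YK:KT = 3:1 ⇒ K = (1, 1/2)
2. S is the centroid of triangle WTK ⇒ S = (2/3, 1/6)
line RS meets TK at D = (4/7, 2/7)
S = R + t·(D−R) with t = 7/6, so RS:SD = 7/6:-1/6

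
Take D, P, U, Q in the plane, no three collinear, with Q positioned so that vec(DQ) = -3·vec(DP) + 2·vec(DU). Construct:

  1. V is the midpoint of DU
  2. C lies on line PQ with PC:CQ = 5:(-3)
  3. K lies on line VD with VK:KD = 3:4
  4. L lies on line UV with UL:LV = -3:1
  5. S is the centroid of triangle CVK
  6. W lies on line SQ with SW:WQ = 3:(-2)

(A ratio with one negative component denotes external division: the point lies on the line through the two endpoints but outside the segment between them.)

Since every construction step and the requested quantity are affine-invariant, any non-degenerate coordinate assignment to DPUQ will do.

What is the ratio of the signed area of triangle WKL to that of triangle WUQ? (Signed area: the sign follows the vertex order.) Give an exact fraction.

Work in coordinates with D = (0, 0), P = (1, 0), U = (0, 1), Q = (-3, 2).
1. V is the midpoint of DU ⇒ V = (0, 1/2)
2. C lies on line PQ with PC:CQ = 5:(-3) ⇒ C = (-9, 5)
3. K lies on line VD with VK:KD = 3:4 ⇒ K = (0, 2/7)
4. L lies on line UV with UL:LV = -3:1 ⇒ L = (0, 1/4)
5. S is the centroid of triangle CVK ⇒ S = (-3, 27/14)
6. W lies on line SQ with SW:WQ = 3:(-2) ⇒ W = (-3, 15/7)
2·[WKL] = -3/28, 2·[WUQ] = -3/7
[WKL]:[WUQ] = -3/28:-3/7 = 1/4

[WKL]:[WUQ] = 1/4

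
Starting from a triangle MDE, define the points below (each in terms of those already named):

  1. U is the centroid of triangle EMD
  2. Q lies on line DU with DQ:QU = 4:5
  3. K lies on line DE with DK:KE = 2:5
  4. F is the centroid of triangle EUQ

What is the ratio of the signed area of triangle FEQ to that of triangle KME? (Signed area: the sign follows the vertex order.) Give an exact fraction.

[FEQ]:[KME] = 7/81

Assign M = (0, 0), D = (1, 0), E = (0, 1) — the answer is frame-independent, so this choice is without loss of generality.
1. U is the centroid of triangle EMD ⇒ U = (1/3, 1/3)
2. Q lies on line DU with DQ:QU = 4:5 ⇒ Q = (19/27, 4/27)
3. K lies on line DE with DK:KE = 2:5 ⇒ K = (5/7, 2/7)
4. F is the centroid of triangle EUQ ⇒ F = (28/81, 40/81)
2·[FEQ] = -5/81, 2·[KME] = -5/7
[FEQ]:[KME] = -5/81:-5/7 = 7/81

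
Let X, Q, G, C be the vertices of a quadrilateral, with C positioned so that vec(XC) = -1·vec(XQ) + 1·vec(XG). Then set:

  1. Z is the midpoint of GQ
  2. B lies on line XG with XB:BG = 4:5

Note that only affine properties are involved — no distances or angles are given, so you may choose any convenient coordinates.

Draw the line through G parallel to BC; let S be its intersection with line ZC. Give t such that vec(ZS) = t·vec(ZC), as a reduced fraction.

t = -2/3

Assign X = (0, 0), Q = (1, 0), G = (0, 1), C = (-1, 1) — the answer is frame-independent, so this choice is without loss of generality.
1. Z is the midpoint of GQ ⇒ Z = (1/2, 1/2)
2. B lies on line XG with XB:BG = 4:5 ⇒ B = (0, 4/9)
through G parallel to BC: direction (-1, 5/9); meets ZC at S = (3/2, 1/6)
S = Z + t·(C−Z) with t = -2/3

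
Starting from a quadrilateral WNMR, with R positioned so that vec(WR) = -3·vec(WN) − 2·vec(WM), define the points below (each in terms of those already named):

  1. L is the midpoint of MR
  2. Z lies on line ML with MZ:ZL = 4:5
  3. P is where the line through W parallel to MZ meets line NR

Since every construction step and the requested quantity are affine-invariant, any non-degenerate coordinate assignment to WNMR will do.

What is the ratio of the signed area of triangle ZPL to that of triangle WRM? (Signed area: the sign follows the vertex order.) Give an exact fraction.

[ZPL]:[WRM] = 5/18

Choose coordinates W = (0, 0), N = (1, 0), M = (0, 1), R = (-3, -2).
1. L is the midpoint of MR ⇒ L = (-3/2, -1/2)
2. Z lies on line ML with MZ:ZL = 4:5 ⇒ Z = (-2/3, 1/3)
3. P is where the line through W parallel to MZ meets line NR ⇒ P = (-1, -1)
2·[ZPL] = -5/6, 2·[WRM] = -3
[ZPL]:[WRM] = -5/6:-3 = 5/18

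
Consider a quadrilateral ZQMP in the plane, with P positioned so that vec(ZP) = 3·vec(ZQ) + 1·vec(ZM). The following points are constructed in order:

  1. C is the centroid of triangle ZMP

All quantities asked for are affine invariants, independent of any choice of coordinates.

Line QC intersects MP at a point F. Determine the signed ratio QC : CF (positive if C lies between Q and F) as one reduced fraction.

QC:CF = 2

Set Z = (0, 0), Q = (1, 0), M = (0, 1), P = (3, 1); any affine frame gives the same invariant.
1. C is the centroid of triangle ZMP ⇒ C = (1, 2/3)
line QC meets MP at F = (1, 1)
C = Q + t·(F−Q) with t = 2/3, so QC:CF = 2/3:1/3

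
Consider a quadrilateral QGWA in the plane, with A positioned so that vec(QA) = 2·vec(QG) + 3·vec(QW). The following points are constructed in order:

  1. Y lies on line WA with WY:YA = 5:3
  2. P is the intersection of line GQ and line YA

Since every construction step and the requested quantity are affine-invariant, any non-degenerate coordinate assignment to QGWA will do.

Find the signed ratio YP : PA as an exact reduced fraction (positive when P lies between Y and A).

YP:PA = -3/4

Choose coordinates Q = (0, 0), G = (1, 0), W = (0, 1), A = (2, 3).
1. Y lies on line WA with WY:YA = 5:3 ⇒ Y = (5/4, 9/4)
2. P is the intersection of line GQ and line YA ⇒ P = (-1, 0)
P = Y + t·(A−Y) with t = -3, so YP:PA = t:(1−t) = -3:4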